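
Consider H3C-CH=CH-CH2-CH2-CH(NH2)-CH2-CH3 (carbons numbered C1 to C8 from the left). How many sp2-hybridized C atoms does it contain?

2

C1: sp3
C2: sp2 ✓
C3: sp2 ✓
C4: sp3
C5: sp3
C6: sp3
C7: sp3
C8: sp3
C2, C3 → 2 sp2 carbons.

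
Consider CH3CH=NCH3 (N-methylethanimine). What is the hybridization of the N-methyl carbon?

The N-methyl carbon carries 4 σ bonds, giving a steric number of 4, so it is sp3.

sp3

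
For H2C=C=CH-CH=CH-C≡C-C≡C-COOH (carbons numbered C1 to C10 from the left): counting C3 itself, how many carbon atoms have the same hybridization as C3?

5

C3 is sp2 (one π bond).
C1: sp2 ✓
C2: sp
C3: sp2 ✓
C4: sp2 ✓
C5: sp2 ✓
C6: sp
C7: sp
C8: sp
C9: sp
C10: sp2 ✓
5 carbons are sp2.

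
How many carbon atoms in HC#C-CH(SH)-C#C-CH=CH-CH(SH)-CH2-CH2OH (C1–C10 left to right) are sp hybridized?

C1: sp ✓
C2: sp ✓
C3: sp3
C4: sp ✓
C5: sp ✓
C6: sp2
C7: sp2
C8: sp3
C9: sp3
C10: sp3
C1, C2, C4, C5 → 4 sp carbons.

4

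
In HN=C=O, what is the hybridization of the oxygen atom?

sp^2

The oxygen atom: 1 σ bond and 2 lone pairs, plus one π bond; 3 regions of electron density → sp2.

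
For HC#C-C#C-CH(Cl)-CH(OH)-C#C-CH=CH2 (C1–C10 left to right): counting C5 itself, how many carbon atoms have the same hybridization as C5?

2

C5 is sp3 (only σ bonds).
C1: sp
C2: sp
C3: sp
C4: sp
C5: sp3 ✓
C6: sp3 ✓
C7: sp
C8: sp
C9: sp2
C10: sp2
2 carbons are sp3.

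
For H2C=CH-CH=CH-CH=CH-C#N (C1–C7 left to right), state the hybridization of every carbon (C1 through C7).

C1 sp2, C2 sp2, C3 sp2, C4 sp2, C5 sp2, C6 sp2, C7 sp

C1 is sp2: 3 σ bonds, plus one π bond, 3 electron-density regions.
C2 (3 σ bonds, plus one π bond) has steric number 3: sp2.
C3: 3 σ bonds, plus one π bond — 3 electron domains, sp2.
C4 carries 3 σ bonds, plus one π bond, giving a steric number of 3, so it is sp2.
C5 — 3 σ bonds, plus one π bond. Steric number 3, so sp2.
C6 (3 σ bonds, plus one π bond) has steric number 3: sp2.
C7: 2 σ bonds, plus two π bonds; 2 regions of electron density → sp.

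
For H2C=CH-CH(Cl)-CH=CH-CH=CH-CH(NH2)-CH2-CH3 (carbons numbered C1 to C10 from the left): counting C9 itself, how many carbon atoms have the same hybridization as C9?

C9 is sp3 (only σ bonds).
C1: sp2
C2: sp2
C3: sp3 ✓
C4: sp2
C5: sp2
C6: sp2
C7: sp2
C8: sp3 ✓
C9: sp3 ✓
C10: sp3 ✓
4 carbons are sp3.

4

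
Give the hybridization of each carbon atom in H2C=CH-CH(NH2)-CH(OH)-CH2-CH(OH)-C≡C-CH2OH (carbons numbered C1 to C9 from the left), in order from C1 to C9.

C1 — 3 σ bonds, plus one π bond. Steric number 3, so sp2.
C2 carries 3 σ bonds, plus one π bond, giving a steric number of 3, so it is sp2.
C3: 4 σ bonds; 4 regions of electron density → sp3.
C4 carries 4 σ bonds, giving a steric number of 4, so it is sp3.
C5 carries 4 σ bonds, giving a steric number of 4, so it is sp3.
C6 — 4 σ bonds. Steric number 4, so sp3.
C7: 2 σ bonds, plus two π bonds; 2 regions of electron density → sp.
C8 is sp: 2 σ bonds, plus two π bonds, 2 electron-density regions.
C9 has 4 σ bonds: steric number 4 → sp3.

C1 sp2, C2 sp2, C3 sp3, C4 sp3, C5 sp3, C6 sp3, C7 sp, C8 sp, C9 sp3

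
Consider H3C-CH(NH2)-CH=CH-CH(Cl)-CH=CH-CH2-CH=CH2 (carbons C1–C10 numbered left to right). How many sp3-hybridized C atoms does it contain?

C1: sp3 ✓
C2: sp3 ✓
C3: sp2
C4: sp2
C5: sp3 ✓
C6: sp2
C7: sp2
C8: sp3 ✓
C9: sp2
C10: sp2
C1, C2, C5, C8 → 4 sp3 carbons.

4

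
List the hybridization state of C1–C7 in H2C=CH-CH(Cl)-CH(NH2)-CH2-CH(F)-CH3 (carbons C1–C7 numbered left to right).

C1: 3 σ bonds, plus one π bond — 3 electron domains, sp2.
C2: 3 σ bonds, plus one π bond — 3 electron domains, sp2.
C3 has 4 σ bonds: steric number 4 → sp3.
C4: 4 σ bonds; 4 regions of electron density → sp3.
C5: 4 σ bonds — 4 electron domains, sp3.
C6 has 4 σ bonds: steric number 4 → sp3.
C7 has 4 σ bonds: steric number 4 → sp3.

C1 sp2, C2 sp2, C3 sp3, C4 sp3, C5 sp3, C6 sp3, C7 sp3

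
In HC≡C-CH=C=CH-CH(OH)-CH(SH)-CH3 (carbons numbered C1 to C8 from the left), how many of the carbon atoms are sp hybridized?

3

C1: sp ✓
C2: sp ✓
C3: sp2
C4: sp ✓
C5: sp2
C6: sp3
C7: sp3
C8: sp3
C1, C2, C4 → 3 sp carbons.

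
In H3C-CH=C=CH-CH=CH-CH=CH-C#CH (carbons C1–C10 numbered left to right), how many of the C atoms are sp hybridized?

3

C1: sp3
C2: sp2
C3: sp ✓
C4: sp2
C5: sp2
C6: sp2
C7: sp2
C8: sp2
C9: sp ✓
C10: sp ✓
C3, C9, C10 → 3 sp carbons.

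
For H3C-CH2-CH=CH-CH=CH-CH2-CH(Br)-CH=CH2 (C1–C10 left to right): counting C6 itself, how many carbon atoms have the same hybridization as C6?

6

C6 is sp2 (one π bond).
C1: sp3
C2: sp3
C3: sp2 ✓
C4: sp2 ✓
C5: sp2 ✓
C6: sp2 ✓
C7: sp3
C8: sp3
C9: sp2 ✓
C10: sp2 ✓
6 carbons are sp2.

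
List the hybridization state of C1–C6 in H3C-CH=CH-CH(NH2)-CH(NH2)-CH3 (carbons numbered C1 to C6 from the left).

C1 sp3, C2 sp2, C3 sp2, C4 sp3, C5 sp3, C6 sp3

C1 — 4 σ bonds. Steric number 4, so sp3.
C2 carries 3 σ bonds, plus one π bond, giving a steric number of 3, so it is sp2.
C3: 3 σ bonds, plus one π bond — 3 electron domains, sp2.
C4 carries 4 σ bonds, giving a steric number of 4, so it is sp3.
C5 carries 4 σ bonds, giving a steric number of 4, so it is sp3.
C6 has 4 σ bonds: steric number 4 → sp3.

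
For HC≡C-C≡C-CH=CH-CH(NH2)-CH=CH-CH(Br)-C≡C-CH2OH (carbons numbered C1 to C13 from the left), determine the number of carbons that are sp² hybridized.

4

C1: sp
C2: sp
C3: sp
C4: sp
C5: sp2 ✓
C6: sp2 ✓
C7: sp3
C8: sp2 ✓
C9: sp2 ✓
C10: sp3
C11: sp
C12: sp
C13: sp3
C5, C6, C8, C9 → 4 sp2 carbons.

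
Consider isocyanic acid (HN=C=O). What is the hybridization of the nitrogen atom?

sp^2

The nitrogen atom: 2 σ bonds and 1 lone pair, plus one π bond — 3 electron domains, sp2.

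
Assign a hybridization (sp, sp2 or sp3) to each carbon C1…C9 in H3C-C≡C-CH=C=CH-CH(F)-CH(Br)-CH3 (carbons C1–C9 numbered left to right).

C1 sp3, C2 sp, C3 sp, C4 sp2, C5 sp, C6 sp2, C7 sp3, C8 sp3, C9 sp3

C1: 4 σ bonds; 4 regions of electron density → sp3.
C2 is sp: 2 σ bonds, plus two π bonds, 2 electron-density regions.
C3: 2 σ bonds, plus two π bonds; 2 regions of electron density → sp.
C4 carries 3 σ bonds, plus one π bond, giving a steric number of 3, so it is sp2.
C5: 2 σ bonds, plus two π bonds — 2 electron domains, sp.
C6 is sp2: 3 σ bonds, plus one π bond, 3 electron-density regions.
C7 (4 σ bonds) has steric number 4: sp3.
C8 — 4 σ bonds. Steric number 4, so sp3.
C9: 4 σ bonds — 4 electron domains, sp3.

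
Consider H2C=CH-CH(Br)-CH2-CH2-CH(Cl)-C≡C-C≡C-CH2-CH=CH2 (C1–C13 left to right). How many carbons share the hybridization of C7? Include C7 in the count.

C7 is sp (two π bonds).
C1: sp2
C2: sp2
C3: sp3
C4: sp3
C5: sp3
C6: sp3
C7: sp ✓
C8: sp ✓
C9: sp ✓
C10: sp ✓
C11: sp3
C12: sp2
C13: sp2
4 carbons are sp.

4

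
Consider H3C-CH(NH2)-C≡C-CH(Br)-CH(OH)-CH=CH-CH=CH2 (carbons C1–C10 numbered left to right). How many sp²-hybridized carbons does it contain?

4

C1: sp3
C2: sp3
C3: sp
C4: sp
C5: sp3
C6: sp3
C7: sp2 ✓
C8: sp2 ✓
C9: sp2 ✓
C10: sp2 ✓
C7, C8, C9, C10 → 4 sp2 carbons.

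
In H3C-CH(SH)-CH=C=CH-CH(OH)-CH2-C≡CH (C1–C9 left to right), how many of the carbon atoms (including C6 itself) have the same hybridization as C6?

4

C6 is sp3 (only σ bonds).
C1: sp3 ✓
C2: sp3 ✓
C3: sp2
C4: sp
C5: sp2
C6: sp3 ✓
C7: sp3 ✓
C8: sp
C9: sp
4 carbons are sp3.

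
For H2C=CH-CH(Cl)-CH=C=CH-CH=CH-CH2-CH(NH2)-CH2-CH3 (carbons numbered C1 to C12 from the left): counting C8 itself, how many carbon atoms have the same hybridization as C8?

C8 is sp2 (one π bond).
C1: sp2 ✓
C2: sp2 ✓
C3: sp3
C4: sp2 ✓
C5: sp
C6: sp2 ✓
C7: sp2 ✓
C8: sp2 ✓
C9: sp3
C10: sp3
C11: sp3
C12: sp3
6 carbons are sp2.

6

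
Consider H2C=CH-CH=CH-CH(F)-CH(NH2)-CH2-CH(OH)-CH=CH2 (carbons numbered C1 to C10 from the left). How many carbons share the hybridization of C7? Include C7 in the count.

C7 is sp3 (only σ bonds).
C1: sp2
C2: sp2
C3: sp2
C4: sp2
C5: sp3 ✓
C6: sp3 ✓
C7: sp3 ✓
C8: sp3 ✓
C9: sp2
C10: sp2
4 carbons are sp3.

4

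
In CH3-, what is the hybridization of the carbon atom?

sp^3

Three σ bonds + one lone pair = steric number 4 → sp3, pyramidal.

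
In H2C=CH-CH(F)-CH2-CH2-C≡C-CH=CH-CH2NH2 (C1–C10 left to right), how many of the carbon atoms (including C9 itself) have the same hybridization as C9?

4

C9 is sp2 (one π bond).
C1: sp2 ✓
C2: sp2 ✓
C3: sp3
C4: sp3
C5: sp3
C6: sp
C7: sp
C8: sp2 ✓
C9: sp2 ✓
C10: sp3
4 carbons are sp2.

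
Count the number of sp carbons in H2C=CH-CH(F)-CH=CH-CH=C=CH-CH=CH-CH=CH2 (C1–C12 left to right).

C1: sp2
C2: sp2
C3: sp3
C4: sp2
C5: sp2
C6: sp2
C7: sp ✓
C8: sp2
C9: sp2
C10: sp2
C11: sp2
C12: sp2
C7 → 1 sp carbon.

1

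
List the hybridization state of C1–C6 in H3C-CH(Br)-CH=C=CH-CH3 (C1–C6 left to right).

C1 is sp3: 4 σ bonds, 4 electron-density regions.
C2 has 4 σ bonds: steric number 4 → sp3.
C3: 3 σ bonds, plus one π bond; 3 regions of electron density → sp2.
C4 has 2 σ bonds, plus two π bonds: steric number 2 → sp.
C5 carries 3 σ bonds, plus one π bond, giving a steric number of 3, so it is sp2.
C6: 4 σ bonds — 4 electron domains, sp3.

C1 sp3, C2 sp3, C3 sp2, C4 sp, C5 sp2, C6 sp3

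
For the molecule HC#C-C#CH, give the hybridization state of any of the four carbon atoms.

Every carbon is part of a C≡C triple bond: two σ regions → sp.

sp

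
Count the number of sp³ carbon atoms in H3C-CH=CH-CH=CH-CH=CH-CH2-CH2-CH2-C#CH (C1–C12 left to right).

C1: sp3 ✓
C2: sp2
C3: sp2
C4: sp2
C5: sp2
C6: sp2
C7: sp2
C8: sp3 ✓
C9: sp3 ✓
C10: sp3 ✓
C11: sp
C12: sp
C1, C8, C9, C10 → 4 sp3 carbons.

4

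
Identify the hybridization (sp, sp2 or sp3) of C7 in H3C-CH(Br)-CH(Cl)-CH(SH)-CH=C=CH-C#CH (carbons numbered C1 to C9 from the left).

C7 has 3 σ bonds, plus one π bond: steric number 3 → sp2.

sp2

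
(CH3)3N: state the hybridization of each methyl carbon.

Each methyl carbon: 4 σ bonds — 4 electron domains, sp3.

sp^3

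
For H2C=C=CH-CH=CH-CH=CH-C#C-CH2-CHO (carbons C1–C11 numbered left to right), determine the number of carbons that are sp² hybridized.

7

C1: sp2 ✓
C2: sp
C3: sp2 ✓
C4: sp2 ✓
C5: sp2 ✓
C6: sp2 ✓
C7: sp2 ✓
C8: sp
C9: sp
C10: sp3
C11: sp2 ✓
C1, C3, C4, C5, C6, C7, C11 → 7 sp2 carbons.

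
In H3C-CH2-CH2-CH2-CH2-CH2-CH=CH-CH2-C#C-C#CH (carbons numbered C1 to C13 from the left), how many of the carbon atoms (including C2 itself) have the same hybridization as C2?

C2 is sp3 (only σ bonds).
C1: sp3 ✓
C2: sp3 ✓
C3: sp3 ✓
C4: sp3 ✓
C5: sp3 ✓
C6: sp3 ✓
C7: sp2
C8: sp2
C9: sp3 ✓
C10: sp
C11: sp
C12: sp
C13: sp
7 carbons are sp3.

7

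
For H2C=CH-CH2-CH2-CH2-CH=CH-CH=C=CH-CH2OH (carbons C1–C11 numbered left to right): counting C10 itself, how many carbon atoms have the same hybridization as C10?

6

C10 is sp2 (one π bond).
C1: sp2 ✓
C2: sp2 ✓
C3: sp3
C4: sp3
C5: sp3
C6: sp2 ✓
C7: sp2 ✓
C8: sp2 ✓
C9: sp
C10: sp2 ✓
C11: sp3
6 carbons are sp2.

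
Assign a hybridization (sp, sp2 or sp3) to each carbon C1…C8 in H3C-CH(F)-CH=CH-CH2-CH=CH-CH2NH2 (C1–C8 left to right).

C1 sp3, C2 sp3, C3 sp2, C4 sp2, C5 sp3, C6 sp2, C7 sp2, C8 sp3

C1 (4 σ bonds) has steric number 4: sp3.
C2: 4 σ bonds — 4 electron domains, sp3.
C3 is sp2: 3 σ bonds, plus one π bond, 3 electron-density regions.
C4: 3 σ bonds, plus one π bond — 3 electron domains, sp2.
C5 — 4 σ bonds. Steric number 4, so sp3.
C6: 3 σ bonds, plus one π bond — 3 electron domains, sp2.
C7 — 3 σ bonds, plus one π bond. Steric number 3, so sp2.
C8 (4 σ bonds) has steric number 4: sp3.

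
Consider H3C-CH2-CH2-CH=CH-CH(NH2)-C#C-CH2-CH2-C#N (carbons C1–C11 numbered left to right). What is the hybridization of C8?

C8 has 2 σ bonds, plus two π bonds: steric number 2 → sp.

sp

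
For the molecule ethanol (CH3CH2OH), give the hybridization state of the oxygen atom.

sp^3

The oxygen atom has 2 σ bonds and 2 lone pairs: steric number 4 → sp3.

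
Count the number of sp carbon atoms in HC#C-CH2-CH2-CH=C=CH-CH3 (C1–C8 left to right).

3

C1: sp ✓
C2: sp ✓
C3: sp3
C4: sp3
C5: sp2
C6: sp ✓
C7: sp2
C8: sp3
C1, C2, C6 → 3 sp carbons.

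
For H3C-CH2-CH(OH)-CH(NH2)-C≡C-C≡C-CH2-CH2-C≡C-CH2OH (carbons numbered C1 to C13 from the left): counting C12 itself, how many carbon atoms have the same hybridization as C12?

6

C12 is sp (two π bonds).
C1: sp3
C2: sp3
C3: sp3
C4: sp3
C5: sp ✓
C6: sp ✓
C7: sp ✓
C8: sp ✓
C9: sp3
C10: sp3
C11: sp ✓
C12: sp ✓
C13: sp3
6 carbons are sp.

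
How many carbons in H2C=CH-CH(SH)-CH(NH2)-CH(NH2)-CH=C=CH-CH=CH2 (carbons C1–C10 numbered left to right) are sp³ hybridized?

C1: sp2
C2: sp2
C3: sp3 ✓
C4: sp3 ✓
C5: sp3 ✓
C6: sp2
C7: sp
C8: sp2
C9: sp2
C10: sp2
C3, C4, C5 → 3 sp3 carbons.

3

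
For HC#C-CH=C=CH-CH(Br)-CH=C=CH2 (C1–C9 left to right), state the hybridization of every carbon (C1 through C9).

C1 sp, C2 sp, C3 sp2, C4 sp, C5 sp2, C6 sp3, C7 sp2, C8 sp, C9 sp2

C1 — 2 σ bonds, plus two π bonds. Steric number 2, so sp.
C2 carries 2 σ bonds, plus two π bonds, giving a steric number of 2, so it is sp.
C3 is sp2: 3 σ bonds, plus one π bond, 3 electron-density regions.
C4: 2 σ bonds, plus two π bonds — 2 electron domains, sp.
C5 carries 3 σ bonds, plus one π bond, giving a steric number of 3, so it is sp2.
C6: 4 σ bonds; 4 regions of electron density → sp3.
C7 (3 σ bonds, plus one π bond) has steric number 3: sp2.
C8 has 2 σ bonds, plus two π bonds: steric number 2 → sp.
C9 has 3 σ bonds, plus one π bond: steric number 3 → sp2.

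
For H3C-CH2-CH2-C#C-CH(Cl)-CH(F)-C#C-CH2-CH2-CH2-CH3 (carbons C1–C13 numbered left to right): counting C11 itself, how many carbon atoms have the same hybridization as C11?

C11 is sp3 (only σ bonds).
C1: sp3 ✓
C2: sp3 ✓
C3: sp3 ✓
C4: sp
C5: sp
C6: sp3 ✓
C7: sp3 ✓
C8: sp
C9: sp
C10: sp3 ✓
C11: sp3 ✓
C12: sp3 ✓
C13: sp3 ✓
9 carbons are sp3.

9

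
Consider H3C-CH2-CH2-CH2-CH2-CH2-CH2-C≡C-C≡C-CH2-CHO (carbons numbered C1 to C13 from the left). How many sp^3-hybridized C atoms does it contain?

8

C1: sp3 ✓
C2: sp3 ✓
C3: sp3 ✓
C4: sp3 ✓
C5: sp3 ✓
C6: sp3 ✓
C7: sp3 ✓
C8: sp
C9: sp
C10: sp
C11: sp
C12: sp3 ✓
C13: sp2
C1, C2, C3, C4, C5, C6, C7, C12 → 8 sp3 carbons.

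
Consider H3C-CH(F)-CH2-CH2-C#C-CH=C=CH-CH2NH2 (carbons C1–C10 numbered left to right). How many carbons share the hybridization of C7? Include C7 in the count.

2

C7 is sp2 (one π bond).
C1: sp3
C2: sp3
C3: sp3
C4: sp3
C5: sp
C6: sp
C7: sp2 ✓
C8: sp
C9: sp2 ✓
C10: sp3
2 carbons are sp2.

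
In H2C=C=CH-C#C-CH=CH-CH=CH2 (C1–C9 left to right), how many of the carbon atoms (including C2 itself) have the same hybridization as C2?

3

C2 is sp (two π bonds).
C1: sp2
C2: sp ✓
C3: sp2
C4: sp ✓
C5: sp ✓
C6: sp2
C7: sp2
C8: sp2
C9: sp2
3 carbons are sp.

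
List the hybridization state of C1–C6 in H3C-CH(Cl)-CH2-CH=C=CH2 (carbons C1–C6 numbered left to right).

C1 has 4 σ bonds: steric number 4 → sp3.
C2: 4 σ bonds — 4 electron domains, sp3.
C3: 4 σ bonds; 4 regions of electron density → sp3.
C4 is sp2: 3 σ bonds, plus one π bond, 3 electron-density regions.
C5 — 2 σ bonds, plus two π bonds. Steric number 2, so sp.
C6: 3 σ bonds, plus one π bond; 3 regions of electron density → sp2.

C1 sp3, C2 sp3, C3 sp3, C4 sp2, C5 sp, C6 sp2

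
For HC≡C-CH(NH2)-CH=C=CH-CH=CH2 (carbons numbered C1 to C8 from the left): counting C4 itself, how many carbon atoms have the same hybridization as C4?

C4 is sp2 (one π bond).
C1: sp
C2: sp
C3: sp3
C4: sp2 ✓
C5: sp
C6: sp2 ✓
C7: sp2 ✓
C8: sp2 ✓
4 carbons are sp2.

4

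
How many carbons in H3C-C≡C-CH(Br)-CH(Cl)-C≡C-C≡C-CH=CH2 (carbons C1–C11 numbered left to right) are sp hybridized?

6

C1: sp3
C2: sp ✓
C3: sp ✓
C4: sp3
C5: sp3
C6: sp ✓
C7: sp ✓
C8: sp ✓
C9: sp ✓
C10: sp2
C11: sp2
C2, C3, C6, C7, C8, C9 → 6 sp carbons.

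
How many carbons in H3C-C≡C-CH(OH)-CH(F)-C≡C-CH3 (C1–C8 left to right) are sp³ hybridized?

4

C1: sp3 ✓
C2: sp
C3: sp
C4: sp3 ✓
C5: sp3 ✓
C6: sp
C7: sp
C8: sp3 ✓
C1, C4, C5, C8 → 4 sp3 carbons.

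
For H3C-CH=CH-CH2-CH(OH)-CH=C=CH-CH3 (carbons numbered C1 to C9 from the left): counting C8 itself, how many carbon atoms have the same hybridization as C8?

C8 is sp2 (one π bond).
C1: sp3
C2: sp2 ✓
C3: sp2 ✓
C4: sp3
C5: sp3
C6: sp2 ✓
C7: sp
C8: sp2 ✓
C9: sp3
4 carbons are sp2.

4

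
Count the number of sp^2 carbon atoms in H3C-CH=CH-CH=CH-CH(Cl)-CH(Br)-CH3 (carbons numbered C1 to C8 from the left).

C1: sp3
C2: sp2 ✓
C3: sp2 ✓
C4: sp2 ✓
C5: sp2 ✓
C6: sp3
C7: sp3
C8: sp3
C2, C3, C4, C5 → 4 sp2 carbons.

4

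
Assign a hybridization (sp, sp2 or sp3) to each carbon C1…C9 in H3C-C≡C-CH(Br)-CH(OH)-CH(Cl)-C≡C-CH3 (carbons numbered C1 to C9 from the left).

C1 carries 4 σ bonds, giving a steric number of 4, so it is sp3.
C2 — 2 σ bonds, plus two π bonds. Steric number 2, so sp.
C3: 2 σ bonds, plus two π bonds — 2 electron domains, sp.
C4: 4 σ bonds — 4 electron domains, sp3.
C5 has 4 σ bonds: steric number 4 → sp3.
C6: 4 σ bonds; 4 regions of electron density → sp3.
C7 has 2 σ bonds, plus two π bonds: steric number 2 → sp.
C8 (2 σ bonds, plus two π bonds) has steric number 2: sp.
C9: 4 σ bonds — 4 electron domains, sp3.

C1 sp3, C2 sp, C3 sp, C4 sp3, C5 sp3, C6 sp3, C7 sp, C8 sp, C9 sp3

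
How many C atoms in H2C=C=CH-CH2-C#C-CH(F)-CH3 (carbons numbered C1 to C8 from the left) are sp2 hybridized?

2

C1: sp2 ✓
C2: sp
C3: sp2 ✓
C4: sp3
C5: sp
C6: sp
C7: sp3
C8: sp3
C1, C3 → 2 sp2 carbons.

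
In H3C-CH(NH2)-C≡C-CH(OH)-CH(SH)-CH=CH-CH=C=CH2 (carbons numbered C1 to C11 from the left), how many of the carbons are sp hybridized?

C1: sp3
C2: sp3
C3: sp ✓
C4: sp ✓
C5: sp3
C6: sp3
C7: sp2
C8: sp2
C9: sp2
C10: sp ✓
C11: sp2
C3, C4, C10 → 3 sp carbons.

3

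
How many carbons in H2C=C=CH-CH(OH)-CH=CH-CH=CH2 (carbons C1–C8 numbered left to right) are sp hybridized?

1

C1: sp2
C2: sp ✓
C3: sp2
C4: sp3
C5: sp2
C6: sp2
C7: sp2
C8: sp2
C2 → 1 sp carbon.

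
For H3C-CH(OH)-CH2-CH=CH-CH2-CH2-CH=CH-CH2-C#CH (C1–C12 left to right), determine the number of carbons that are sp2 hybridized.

4

C1: sp3
C2: sp3
C3: sp3
C4: sp2 ✓
C5: sp2 ✓
C6: sp3
C7: sp3
C8: sp2 ✓
C9: sp2 ✓
C10: sp3
C11: sp
C12: sp
C4, C5, C8, C9 → 4 sp2 carbons.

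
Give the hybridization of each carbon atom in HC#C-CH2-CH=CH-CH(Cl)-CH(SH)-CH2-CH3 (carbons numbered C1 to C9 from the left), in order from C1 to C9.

C1: 2 σ bonds, plus two π bonds; 2 regions of electron density → sp.
C2 (2 σ bonds, plus two π bonds) has steric number 2: sp.
C3: 4 σ bonds; 4 regions of electron density → sp3.
C4 has 3 σ bonds, plus one π bond: steric number 3 → sp2.
C5 is sp2: 3 σ bonds, plus one π bond, 3 electron-density regions.
C6: 4 σ bonds; 4 regions of electron density → sp3.
C7 carries 4 σ bonds, giving a steric number of 4, so it is sp3.
C8 — 4 σ bonds. Steric number 4, so sp3.
C9 (4 σ bonds) has steric number 4: sp3.

C1 sp, C2 sp, C3 sp3, C4 sp2, C5 sp2, C6 sp3, C7 sp3, C8 sp3, C9 sp3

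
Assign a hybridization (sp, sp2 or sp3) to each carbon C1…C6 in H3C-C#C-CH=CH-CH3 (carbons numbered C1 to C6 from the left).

C1 has 4 σ bonds: steric number 4 → sp3.
C2 carries 2 σ bonds, plus two π bonds, giving a steric number of 2, so it is sp.
C3 carries 2 σ bonds, plus two π bonds, giving a steric number of 2, so it is sp.
C4 is sp2: 3 σ bonds, plus one π bond, 3 electron-density regions.
C5 — 3 σ bonds, plus one π bond. Steric number 3, so sp2.
C6 carries 4 σ bonds, giving a steric number of 4, so it is sp3.

C1 sp3, C2 sp, C3 sp, C4 sp2, C5 sp2, C6 sp3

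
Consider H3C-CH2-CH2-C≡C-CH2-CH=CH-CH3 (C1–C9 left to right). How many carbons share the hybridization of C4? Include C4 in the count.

2

C4 is sp (two π bonds).
C1: sp3
C2: sp3
C3: sp3
C4: sp ✓
C5: sp ✓
C6: sp3
C7: sp2
C8: sp2
C9: sp3
2 carbons are sp.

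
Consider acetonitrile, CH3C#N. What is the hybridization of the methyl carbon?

The methyl carbon has 4 σ bonds: steric number 4 → sp3.

sp³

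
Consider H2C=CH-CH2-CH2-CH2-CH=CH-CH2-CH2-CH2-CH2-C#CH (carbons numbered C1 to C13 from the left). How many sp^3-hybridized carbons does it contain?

7

C1: sp2
C2: sp2
C3: sp3 ✓
C4: sp3 ✓
C5: sp3 ✓
C6: sp2
C7: sp2
C8: sp3 ✓
C9: sp3 ✓
C10: sp3 ✓
C11: sp3 ✓
C12: sp
C13: sp
C3, C4, C5, C8, C9, C10, C11 → 7 sp3 carbons.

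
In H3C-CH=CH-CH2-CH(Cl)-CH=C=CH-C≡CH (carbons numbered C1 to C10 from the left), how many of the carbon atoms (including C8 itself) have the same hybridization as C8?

C8 is sp2 (one π bond).
C1: sp3
C2: sp2 ✓
C3: sp2 ✓
C4: sp3
C5: sp3
C6: sp2 ✓
C7: sp
C8: sp2 ✓
C9: sp
C10: sp
4 carbons are sp2.

4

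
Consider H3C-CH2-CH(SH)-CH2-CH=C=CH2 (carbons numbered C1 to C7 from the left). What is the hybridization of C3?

sp3

C3 is sp3: 4 σ bonds, 4 electron-density regions.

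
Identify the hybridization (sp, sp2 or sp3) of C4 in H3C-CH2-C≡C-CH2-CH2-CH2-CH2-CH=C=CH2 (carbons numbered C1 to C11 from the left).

C4 carries 2 σ bonds, plus two π bonds, giving a steric number of 2, so it is sp.

sp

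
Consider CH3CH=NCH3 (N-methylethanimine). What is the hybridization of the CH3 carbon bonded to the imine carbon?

sp³

The CH3 carbon bonded to the imine carbon has 4 σ bonds: steric number 4 → sp3.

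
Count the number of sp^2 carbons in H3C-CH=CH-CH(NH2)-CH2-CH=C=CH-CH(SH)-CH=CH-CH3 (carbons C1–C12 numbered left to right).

6

C1: sp3
C2: sp2 ✓
C3: sp2 ✓
C4: sp3
C5: sp3
C6: sp2 ✓
C7: sp
C8: sp2 ✓
C9: sp3
C10: sp2 ✓
C11: sp2 ✓
C12: sp3
C2, C3, C6, C8, C10, C11 → 6 sp2 carbons.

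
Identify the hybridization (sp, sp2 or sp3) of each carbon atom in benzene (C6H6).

Every ring carbon has three σ bonds and contributes one p electron to the aromatic π system.

sp²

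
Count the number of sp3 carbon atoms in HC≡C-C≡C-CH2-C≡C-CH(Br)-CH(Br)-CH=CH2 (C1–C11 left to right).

3

C1: sp
C2: sp
C3: sp
C4: sp
C5: sp3 ✓
C6: sp
C7: sp
C8: sp3 ✓
C9: sp3 ✓
C10: sp2
C11: sp2
C5, C8, C9 → 3 sp3 carbons.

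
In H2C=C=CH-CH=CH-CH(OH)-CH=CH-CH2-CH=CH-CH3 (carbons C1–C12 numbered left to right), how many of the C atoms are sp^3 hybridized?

C1: sp2
C2: sp
C3: sp2
C4: sp2
C5: sp2
C6: sp3 ✓
C7: sp2
C8: sp2
C9: sp3 ✓
C10: sp2
C11: sp2
C12: sp3 ✓
C6, C9, C12 → 3 sp3 carbons.

3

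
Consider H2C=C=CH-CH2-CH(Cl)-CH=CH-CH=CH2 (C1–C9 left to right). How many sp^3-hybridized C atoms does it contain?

C1: sp2
C2: sp
C3: sp2
C4: sp3 ✓
C5: sp3 ✓
C6: sp2
C7: sp2
C8: sp2
C9: sp2
C4, C5 → 2 sp3 carbons.

2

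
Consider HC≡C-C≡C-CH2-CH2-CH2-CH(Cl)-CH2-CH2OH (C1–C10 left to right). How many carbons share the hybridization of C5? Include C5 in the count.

C5 is sp3 (only σ bonds).
C1: sp
C2: sp
C3: sp
C4: sp
C5: sp3 ✓
C6: sp3 ✓
C7: sp3 ✓
C8: sp3 ✓
C9: sp3 ✓
C10: sp3 ✓
6 carbons are sp3.

6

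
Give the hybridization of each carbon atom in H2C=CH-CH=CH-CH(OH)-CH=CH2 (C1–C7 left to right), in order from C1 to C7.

C1 — 3 σ bonds, plus one π bond. Steric number 3, so sp2.
C2: 3 σ bonds, plus one π bond — 3 electron domains, sp2.
C3 carries 3 σ bonds, plus one π bond, giving a steric number of 3, so it is sp2.
C4 has 3 σ bonds, plus one π bond: steric number 3 → sp2.
C5: 4 σ bonds — 4 electron domains, sp3.
C6 is sp2: 3 σ bonds, plus one π bond, 3 electron-density regions.
C7 has 3 σ bonds, plus one π bond: steric number 3 → sp2.

C1 sp2, C2 sp2, C3 sp2, C4 sp2, C5 sp3, C6 sp2, C7 sp2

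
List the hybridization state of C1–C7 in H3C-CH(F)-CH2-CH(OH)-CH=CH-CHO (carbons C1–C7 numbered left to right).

C1 sp3, C2 sp3, C3 sp3, C4 sp3, C5 sp2, C6 sp2, C7 sp2

C1: 4 σ bonds — 4 electron domains, sp3.
C2 (4 σ bonds) has steric number 4: sp3.
C3 (4 σ bonds) has steric number 4: sp3.
C4 carries 4 σ bonds, giving a steric number of 4, so it is sp3.
C5: 3 σ bonds, plus one π bond; 3 regions of electron density → sp2.
C6 is sp2: 3 σ bonds, plus one π bond, 3 electron-density regions.
C7 — 3 σ bonds, plus one π bond. Steric number 3, so sp2.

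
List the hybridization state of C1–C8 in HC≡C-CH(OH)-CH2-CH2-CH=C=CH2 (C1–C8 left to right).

C1 is sp: 2 σ bonds, plus two π bonds, 2 electron-density regions.
C2 is sp: 2 σ bonds, plus two π bonds, 2 electron-density regions.
C3: 4 σ bonds — 4 electron domains, sp3.
C4: 4 σ bonds; 4 regions of electron density → sp3.
C5 (4 σ bonds) has steric number 4: sp3.
C6: 3 σ bonds, plus one π bond; 3 regions of electron density → sp2.
C7 has 2 σ bonds, plus two π bonds: steric number 2 → sp.
C8 carries 3 σ bonds, plus one π bond, giving a steric number of 3, so it is sp2.

C1 sp, C2 sp, C3 sp3, C4 sp3, C5 sp3, C6 sp2, C7 sp, C8 sp2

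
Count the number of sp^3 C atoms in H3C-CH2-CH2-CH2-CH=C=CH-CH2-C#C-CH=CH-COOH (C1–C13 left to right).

C1: sp3 ✓
C2: sp3 ✓
C3: sp3 ✓
C4: sp3 ✓
C5: sp2
C6: sp
C7: sp2
C8: sp3 ✓
C9: sp
C10: sp
C11: sp2
C12: sp2
C13: sp2
C1, C2, C3, C4, C8 → 5 sp3 carbons.

5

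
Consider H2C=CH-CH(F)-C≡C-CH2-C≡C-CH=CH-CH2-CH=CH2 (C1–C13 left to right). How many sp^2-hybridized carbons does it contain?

C1: sp2 ✓
C2: sp2 ✓
C3: sp3
C4: sp
C5: sp
C6: sp3
C7: sp
C8: sp
C9: sp2 ✓
C10: sp2 ✓
C11: sp3
C12: sp2 ✓
C13: sp2 ✓
C1, C2, C9, C10, C12, C13 → 6 sp2 carbons.

6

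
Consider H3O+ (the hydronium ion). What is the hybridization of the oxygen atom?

Three σ bonds + one lone pair = steric number 4 → sp3.

sp3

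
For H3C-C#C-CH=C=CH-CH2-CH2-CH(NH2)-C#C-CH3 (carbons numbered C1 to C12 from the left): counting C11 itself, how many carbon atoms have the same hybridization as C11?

C11 is sp (two π bonds).
C1: sp3
C2: sp ✓
C3: sp ✓
C4: sp2
C5: sp ✓
C6: sp2
C7: sp3
C8: sp3
C9: sp3
C10: sp ✓
C11: sp ✓
C12: sp3
5 carbons are sp.

5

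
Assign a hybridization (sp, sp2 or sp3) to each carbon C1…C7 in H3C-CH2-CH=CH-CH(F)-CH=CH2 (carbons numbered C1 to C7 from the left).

C1 sp3, C2 sp3, C3 sp2, C4 sp2, C5 sp3, C6 sp2, C7 sp2

C1 carries 4 σ bonds, giving a steric number of 4, so it is sp3.
C2 (4 σ bonds) has steric number 4: sp3.
C3 has 3 σ bonds, plus one π bond: steric number 3 → sp2.
C4: 3 σ bonds, plus one π bond — 3 electron domains, sp2.
C5: 4 σ bonds; 4 regions of electron density → sp3.
C6 (3 σ bonds, plus one π bond) has steric number 3: sp2.
C7 (3 σ bonds, plus one π bond) has steric number 3: sp2.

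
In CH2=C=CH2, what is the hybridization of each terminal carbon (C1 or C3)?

sp^2

Each terminal carbon (C1 or C3) is sp2: 3 σ bonds, plus one π bond, 3 electron-density regions.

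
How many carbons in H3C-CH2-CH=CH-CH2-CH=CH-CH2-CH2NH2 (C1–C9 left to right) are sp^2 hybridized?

C1: sp3
C2: sp3
C3: sp2 ✓
C4: sp2 ✓
C5: sp3
C6: sp2 ✓
C7: sp2 ✓
C8: sp3
C9: sp3
C3, C4, C6, C7 → 4 sp2 carbons.

4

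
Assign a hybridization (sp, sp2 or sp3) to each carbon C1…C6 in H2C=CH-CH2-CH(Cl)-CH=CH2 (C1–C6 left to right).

C1 has 3 σ bonds, plus one π bond: steric number 3 → sp2.
C2 (3 σ bonds, plus one π bond) has steric number 3: sp2.
C3 has 4 σ bonds: steric number 4 → sp3.
C4: 4 σ bonds — 4 electron domains, sp3.
C5 has 3 σ bonds, plus one π bond: steric number 3 → sp2.
C6 — 3 σ bonds, plus one π bond. Steric number 3, so sp2.

C1 sp2, C2 sp2, C3 sp3, C4 sp3, C5 sp2, C6 sp2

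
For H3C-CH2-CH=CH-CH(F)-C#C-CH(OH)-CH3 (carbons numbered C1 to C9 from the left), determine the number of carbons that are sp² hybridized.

C1: sp3
C2: sp3
C3: sp2 ✓
C4: sp2 ✓
C5: sp3
C6: sp
C7: sp
C8: sp3
C9: sp3
C3, C4 → 2 sp2 carbons.

2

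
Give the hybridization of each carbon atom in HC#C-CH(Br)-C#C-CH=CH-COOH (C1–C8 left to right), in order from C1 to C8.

C1 sp, C2 sp, C3 sp3, C4 sp, C5 sp, C6 sp2, C7 sp2, C8 sp2

C1: 2 σ bonds, plus two π bonds; 2 regions of electron density → sp.
C2 is sp: 2 σ bonds, plus two π bonds, 2 electron-density regions.
C3: 4 σ bonds; 4 regions of electron density → sp3.
C4 — 2 σ bonds, plus two π bonds. Steric number 2, so sp.
C5 has 2 σ bonds, plus two π bonds: steric number 2 → sp.
C6 — 3 σ bonds, plus one π bond. Steric number 3, so sp2.
C7 — 3 σ bonds, plus one π bond. Steric number 3, so sp2.
C8: 3 σ bonds, plus one π bond; 3 regions of electron density → sp2.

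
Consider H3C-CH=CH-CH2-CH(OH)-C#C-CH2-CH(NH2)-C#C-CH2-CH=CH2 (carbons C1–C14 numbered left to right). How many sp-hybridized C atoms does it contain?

4

C1: sp3
C2: sp2
C3: sp2
C4: sp3
C5: sp3
C6: sp ✓
C7: sp ✓
C8: sp3
C9: sp3
C10: sp ✓
C11: sp ✓
C12: sp3
C13: sp2
C14: sp2
C6, C7, C10, C11 → 4 sp carbons.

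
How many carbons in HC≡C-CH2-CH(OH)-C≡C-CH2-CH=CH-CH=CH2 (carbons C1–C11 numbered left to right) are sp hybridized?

4

C1: sp ✓
C2: sp ✓
C3: sp3
C4: sp3
C5: sp ✓
C6: sp ✓
C7: sp3
C8: sp2
C9: sp2
C10: sp2
C11: sp2
C1, C2, C5, C6 → 4 sp carbons.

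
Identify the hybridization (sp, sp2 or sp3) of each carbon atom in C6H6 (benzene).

Every ring carbon has three σ bonds and contributes one p electron to the aromatic π system.

sp2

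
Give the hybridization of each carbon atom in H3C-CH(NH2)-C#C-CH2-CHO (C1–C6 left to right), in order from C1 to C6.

C1 sp3, C2 sp3, C3 sp, C4 sp, C5 sp3, C6 sp2

C1: 4 σ bonds; 4 regions of electron density → sp3.
C2 carries 4 σ bonds, giving a steric number of 4, so it is sp3.
C3 (2 σ bonds, plus two π bonds) has steric number 2: sp.
C4: 2 σ bonds, plus two π bonds; 2 regions of electron density → sp.
C5 (4 σ bonds) has steric number 4: sp3.
C6 carries 3 σ bonds, plus one π bond, giving a steric number of 3, so it is sp2.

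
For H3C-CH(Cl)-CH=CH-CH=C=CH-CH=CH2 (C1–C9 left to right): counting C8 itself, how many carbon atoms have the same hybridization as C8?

C8 is sp2 (one π bond).
C1: sp3
C2: sp3
C3: sp2 ✓
C4: sp2 ✓
C5: sp2 ✓
C6: sp
C7: sp2 ✓
C8: sp2 ✓
C9: sp2 ✓
6 carbons are sp2.

6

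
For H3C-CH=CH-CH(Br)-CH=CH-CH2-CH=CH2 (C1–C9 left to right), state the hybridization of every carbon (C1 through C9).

C1 sp3, C2 sp2, C3 sp2, C4 sp3, C5 sp2, C6 sp2, C7 sp3, C8 sp2, C9 sp2

C1 carries 4 σ bonds, giving a steric number of 4, so it is sp3.
C2 carries 3 σ bonds, plus one π bond, giving a steric number of 3, so it is sp2.
C3 has 3 σ bonds, plus one π bond: steric number 3 → sp2.
C4: 4 σ bonds — 4 electron domains, sp3.
C5: 3 σ bonds, plus one π bond; 3 regions of electron density → sp2.
C6 — 3 σ bonds, plus one π bond. Steric number 3, so sp2.
C7 is sp3: 4 σ bonds, 4 electron-density regions.
C8 is sp2: 3 σ bonds, plus one π bond, 3 electron-density regions.
C9 — 3 σ bonds, plus one π bond. Steric number 3, so sp2.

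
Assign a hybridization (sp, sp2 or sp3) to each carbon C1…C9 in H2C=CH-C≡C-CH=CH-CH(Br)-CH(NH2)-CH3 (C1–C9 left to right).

C1 is sp2: 3 σ bonds, plus one π bond, 3 electron-density regions.
C2 (3 σ bonds, plus one π bond) has steric number 3: sp2.
C3 has 2 σ bonds, plus two π bonds: steric number 2 → sp.
C4 carries 2 σ bonds, plus two π bonds, giving a steric number of 2, so it is sp.
C5 carries 3 σ bonds, plus one π bond, giving a steric number of 3, so it is sp2.
C6: 3 σ bonds, plus one π bond — 3 electron domains, sp2.
C7 — 4 σ bonds. Steric number 4, so sp3.
C8 — 4 σ bonds. Steric number 4, so sp3.
C9 has 4 σ bonds: steric number 4 → sp3.

C1 sp2, C2 sp2, C3 sp, C4 sp, C5 sp2, C6 sp2, C7 sp3, C8 sp3, C9 sp3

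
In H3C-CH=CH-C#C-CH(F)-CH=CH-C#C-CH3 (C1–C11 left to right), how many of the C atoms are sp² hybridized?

4

C1: sp3
C2: sp2 ✓
C3: sp2 ✓
C4: sp
C5: sp
C6: sp3
C7: sp2 ✓
C8: sp2 ✓
C9: sp
C10: sp
C11: sp3
C2, C3, C7, C8 → 4 sp2 carbons.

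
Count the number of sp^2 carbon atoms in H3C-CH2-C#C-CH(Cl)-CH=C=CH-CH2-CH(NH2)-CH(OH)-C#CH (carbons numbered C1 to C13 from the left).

C1: sp3
C2: sp3
C3: sp
C4: sp
C5: sp3
C6: sp2 ✓
C7: sp
C8: sp2 ✓
C9: sp3
C10: sp3
C11: sp3
C12: sp
C13: sp
C6, C8 → 2 sp2 carbons.

2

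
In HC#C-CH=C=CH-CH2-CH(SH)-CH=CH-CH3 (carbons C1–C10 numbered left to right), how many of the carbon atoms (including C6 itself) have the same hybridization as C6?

3

C6 is sp3 (only σ bonds).
C1: sp
C2: sp
C3: sp2
C4: sp
C5: sp2
C6: sp3 ✓
C7: sp3 ✓
C8: sp2
C9: sp2
C10: sp3 ✓
3 carbons are sp3.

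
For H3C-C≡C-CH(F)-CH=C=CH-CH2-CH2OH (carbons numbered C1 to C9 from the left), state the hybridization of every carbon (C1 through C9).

C1 sp3, C2 sp, C3 sp, C4 sp3, C5 sp2, C6 sp, C7 sp2, C8 sp3, C9 sp3

C1 carries 4 σ bonds, giving a steric number of 4, so it is sp3.
C2 — 2 σ bonds, plus two π bonds. Steric number 2, so sp.
C3: 2 σ bonds, plus two π bonds — 2 electron domains, sp.
C4: 4 σ bonds — 4 electron domains, sp3.
C5: 3 σ bonds, plus one π bond; 3 regions of electron density → sp2.
C6 is sp: 2 σ bonds, plus two π bonds, 2 electron-density regions.
C7 is sp2: 3 σ bonds, plus one π bond, 3 electron-density regions.
C8 — 4 σ bonds. Steric number 4, so sp3.
C9 carries 4 σ bonds, giving a steric number of 4, so it is sp3.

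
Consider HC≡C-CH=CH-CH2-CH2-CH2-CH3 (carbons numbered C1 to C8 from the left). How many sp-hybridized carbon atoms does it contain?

C1: sp ✓
C2: sp ✓
C3: sp2
C4: sp2
C5: sp3
C6: sp3
C7: sp3
C8: sp3
C1, C2 → 2 sp carbons.

2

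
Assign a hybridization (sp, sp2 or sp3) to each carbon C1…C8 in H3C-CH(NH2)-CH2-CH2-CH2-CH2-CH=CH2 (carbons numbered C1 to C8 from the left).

C1 — 4 σ bonds. Steric number 4, so sp3.
C2: 4 σ bonds; 4 regions of electron density → sp3.
C3: 4 σ bonds; 4 regions of electron density → sp3.
C4 is sp3: 4 σ bonds, 4 electron-density regions.
C5 is sp3: 4 σ bonds, 4 electron-density regions.
C6 carries 4 σ bonds, giving a steric number of 4, so it is sp3.
C7 carries 3 σ bonds, plus one π bond, giving a steric number of 3, so it is sp2.
C8 — 3 σ bonds, plus one π bond. Steric number 3, so sp2.

C1 sp3, C2 sp3, C3 sp3, C4 sp3, C5 sp3, C6 sp3, C7 sp2, C8 sp2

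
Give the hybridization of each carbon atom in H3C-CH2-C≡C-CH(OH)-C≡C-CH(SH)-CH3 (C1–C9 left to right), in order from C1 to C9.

C1 sp3, C2 sp3, C3 sp, C4 sp, C5 sp3, C6 sp, C7 sp, C8 sp3, C9 sp3

C1 (4 σ bonds) has steric number 4: sp3.
C2: 4 σ bonds; 4 regions of electron density → sp3.
C3 (2 σ bonds, plus two π bonds) has steric number 2: sp.
C4 (2 σ bonds, plus two π bonds) has steric number 2: sp.
C5: 4 σ bonds — 4 electron domains, sp3.
C6 (2 σ bonds, plus two π bonds) has steric number 2: sp.
C7 — 2 σ bonds, plus two π bonds. Steric number 2, so sp.
C8 (4 σ bonds) has steric number 4: sp3.
C9 has 4 σ bonds: steric number 4 → sp3.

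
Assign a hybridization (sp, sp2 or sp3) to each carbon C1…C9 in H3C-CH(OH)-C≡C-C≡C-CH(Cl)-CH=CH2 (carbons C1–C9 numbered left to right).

C1: 4 σ bonds; 4 regions of electron density → sp3.
C2 — 4 σ bonds. Steric number 4, so sp3.
C3 (2 σ bonds, plus two π bonds) has steric number 2: sp.
C4 — 2 σ bonds, plus two π bonds. Steric number 2, so sp.
C5 carries 2 σ bonds, plus two π bonds, giving a steric number of 2, so it is sp.
C6 carries 2 σ bonds, plus two π bonds, giving a steric number of 2, so it is sp.
C7: 4 σ bonds; 4 regions of electron density → sp3.
C8 is sp2: 3 σ bonds, plus one π bond, 3 electron-density regions.
C9: 3 σ bonds, plus one π bond — 3 electron domains, sp2.

C1 sp3, C2 sp3, C3 sp, C4 sp, C5 sp, C6 sp, C7 sp3, C8 sp2, C9 sp2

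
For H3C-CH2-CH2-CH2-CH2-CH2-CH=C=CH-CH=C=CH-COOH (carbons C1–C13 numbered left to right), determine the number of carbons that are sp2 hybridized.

5

C1: sp3
C2: sp3
C3: sp3
C4: sp3
C5: sp3
C6: sp3
C7: sp2 ✓
C8: sp
C9: sp2 ✓
C10: sp2 ✓
C11: sp
C12: sp2 ✓
C13: sp2 ✓
C7, C9, C10, C12, C13 → 5 sp2 carbons.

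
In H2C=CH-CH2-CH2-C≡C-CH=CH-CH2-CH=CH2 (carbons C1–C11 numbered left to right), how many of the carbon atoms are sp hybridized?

2

C1: sp2
C2: sp2
C3: sp3
C4: sp3
C5: sp ✓
C6: sp ✓
C7: sp2
C8: sp2
C9: sp3
C10: sp2
C11: sp2
C5, C6 → 2 sp carbons.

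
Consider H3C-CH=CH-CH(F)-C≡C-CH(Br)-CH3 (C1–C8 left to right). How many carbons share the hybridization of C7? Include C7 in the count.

C7 is sp3 (only σ bonds).
C1: sp3 ✓
C2: sp2
C3: sp2
C4: sp3 ✓
C5: sp
C6: sp
C7: sp3 ✓
C8: sp3 ✓
4 carbons are sp3.

4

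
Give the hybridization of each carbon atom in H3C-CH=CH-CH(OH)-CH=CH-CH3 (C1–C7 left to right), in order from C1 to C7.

C1 sp3, C2 sp2, C3 sp2, C4 sp3, C5 sp2, C6 sp2, C7 sp3

C1: 4 σ bonds — 4 electron domains, sp3.
C2 carries 3 σ bonds, plus one π bond, giving a steric number of 3, so it is sp2.
C3: 3 σ bonds, plus one π bond — 3 electron domains, sp2.
C4 carries 4 σ bonds, giving a steric number of 4, so it is sp3.
C5 (3 σ bonds, plus one π bond) has steric number 3: sp2.
C6 — 3 σ bonds, plus one π bond. Steric number 3, so sp2.
C7: 4 σ bonds; 4 regions of electron density → sp3.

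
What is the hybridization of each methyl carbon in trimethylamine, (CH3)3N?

Each methyl carbon (4 σ bonds) has steric number 4: sp3.

sp3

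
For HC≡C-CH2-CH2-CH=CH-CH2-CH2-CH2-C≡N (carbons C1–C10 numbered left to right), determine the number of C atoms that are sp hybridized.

C1: sp ✓
C2: sp ✓
C3: sp3
C4: sp3
C5: sp2
C6: sp2
C7: sp3
C8: sp3
C9: sp3
C10: sp ✓
C1, C2, C10 → 3 sp carbons.

3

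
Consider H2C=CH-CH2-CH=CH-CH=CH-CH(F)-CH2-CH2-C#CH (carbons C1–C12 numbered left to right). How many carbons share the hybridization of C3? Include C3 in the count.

4

C3 is sp3 (only σ bonds).
C1: sp2
C2: sp2
C3: sp3 ✓
C4: sp2
C5: sp2
C6: sp2
C7: sp2
C8: sp3 ✓
C9: sp3 ✓
C10: sp3 ✓
C11: sp
C12: sp
4 carbons are sp3.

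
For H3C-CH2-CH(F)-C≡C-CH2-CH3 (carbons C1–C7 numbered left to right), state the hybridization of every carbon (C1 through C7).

C1 sp3, C2 sp3, C3 sp3, C4 sp, C5 sp, C6 sp3, C7 sp3

C1 (4 σ bonds) has steric number 4: sp3.
C2 — 4 σ bonds. Steric number 4, so sp3.
C3: 4 σ bonds; 4 regions of electron density → sp3.
C4 has 2 σ bonds, plus two π bonds: steric number 2 → sp.
C5: 2 σ bonds, plus two π bonds; 2 regions of electron density → sp.
C6 carries 4 σ bonds, giving a steric number of 4, so it is sp3.
C7 has 4 σ bonds: steric number 4 → sp3.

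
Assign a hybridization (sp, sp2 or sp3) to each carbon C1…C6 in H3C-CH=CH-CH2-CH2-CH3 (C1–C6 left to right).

C1 (4 σ bonds) has steric number 4: sp3.
C2 — 3 σ bonds, plus one π bond. Steric number 3, so sp2.
C3: 3 σ bonds, plus one π bond; 3 regions of electron density → sp2.
C4 (4 σ bonds) has steric number 4: sp3.
C5 has 4 σ bonds: steric number 4 → sp3.
C6: 4 σ bonds; 4 regions of electron density → sp3.

C1 sp3, C2 sp2, C3 sp2, C4 sp3, C5 sp3, C6 sp3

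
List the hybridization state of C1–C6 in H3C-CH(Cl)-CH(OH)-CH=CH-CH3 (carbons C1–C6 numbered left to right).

C1: 4 σ bonds; 4 regions of electron density → sp3.
C2: 4 σ bonds — 4 electron domains, sp3.
C3: 4 σ bonds; 4 regions of electron density → sp3.
C4 is sp2: 3 σ bonds, plus one π bond, 3 electron-density regions.
C5: 3 σ bonds, plus one π bond; 3 regions of electron density → sp2.
C6 carries 4 σ bonds, giving a steric number of 4, so it is sp3.

C1 sp3, C2 sp3, C3 sp3, C4 sp2, C5 sp2, C6 sp3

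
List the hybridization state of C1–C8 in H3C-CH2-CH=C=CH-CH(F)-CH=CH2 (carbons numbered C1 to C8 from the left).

C1 carries 4 σ bonds, giving a steric number of 4, so it is sp3.
C2: 4 σ bonds — 4 electron domains, sp3.
C3 has 3 σ bonds, plus one π bond: steric number 3 → sp2.
C4 carries 2 σ bonds, plus two π bonds, giving a steric number of 2, so it is sp.
C5 is sp2: 3 σ bonds, plus one π bond, 3 electron-density regions.
C6 is sp3: 4 σ bonds, 4 electron-density regions.
C7 is sp2: 3 σ bonds, plus one π bond, 3 electron-density regions.
C8: 3 σ bonds, plus one π bond — 3 electron domains, sp2.

C1 sp3, C2 sp3, C3 sp2, C4 sp, C5 sp2, C6 sp3, C7 sp2, C8 sp2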